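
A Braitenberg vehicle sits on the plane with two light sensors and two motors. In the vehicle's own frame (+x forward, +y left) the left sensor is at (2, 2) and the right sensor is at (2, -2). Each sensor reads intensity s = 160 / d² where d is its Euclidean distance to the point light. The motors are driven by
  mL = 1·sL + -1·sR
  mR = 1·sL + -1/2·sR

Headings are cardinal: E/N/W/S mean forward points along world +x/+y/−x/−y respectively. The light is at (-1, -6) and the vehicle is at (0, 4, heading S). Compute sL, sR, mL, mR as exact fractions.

160/73 32/13 -256/949 912/949

left sensor world pos  = (2, 2); dL² = 73
right sensor world pos = (-2, 2); dR² = 65
sL = 160/73 = 160/73
sR = 160/65 = 32/13
mL = 1·sL + -1·sR = -256/949
mR = 1·sL + -1/2·sR = 912/949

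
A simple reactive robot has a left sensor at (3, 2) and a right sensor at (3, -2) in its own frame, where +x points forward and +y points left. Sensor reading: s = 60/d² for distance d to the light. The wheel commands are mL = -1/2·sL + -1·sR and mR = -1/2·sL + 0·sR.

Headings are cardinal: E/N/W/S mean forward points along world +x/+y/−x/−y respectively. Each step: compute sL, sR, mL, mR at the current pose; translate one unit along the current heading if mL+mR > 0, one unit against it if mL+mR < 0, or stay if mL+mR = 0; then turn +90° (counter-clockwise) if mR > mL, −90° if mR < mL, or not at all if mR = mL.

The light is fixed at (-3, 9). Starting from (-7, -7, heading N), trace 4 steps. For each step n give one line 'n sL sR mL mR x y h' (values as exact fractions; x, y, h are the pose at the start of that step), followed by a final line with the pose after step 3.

n=0: pose=(-7,-7,N); sL=12/41, sR=60/173; mL=-3498/7093, mR=-6/41; mL+mR=-4536/7093 → advance -1; mR−mL=60/173 → turn +1·90°
n=1: pose=(-7,-8,W); sL=6/41, sR=30/137; mL=-1641/5617, mR=-3/41; mL+mR=-2052/5617 → advance -1; mR−mL=30/137 → turn +1·90°
n=2: pose=(-6,-8,S); sL=60/401, sR=12/85; mL=-7362/34085, mR=-30/401; mL+mR=-9912/34085 → advance -1; mR−mL=12/85 → turn +1·90°
n=3: pose=(-6,-7,E); sL=15/49, sR=5/27; mL=-895/2646, mR=-15/98; mL+mR=-650/1323 → advance -1; mR−mL=5/27 → turn +1·90°

0 12/41 60/173 -3498/7093 -6/41 -7 -7 N
1 6/41 30/137 -1641/5617 -3/41 -7 -8 W
2 60/401 12/85 -7362/34085 -30/401 -6 -8 S
3 15/49 5/27 -895/2646 -15/98 -6 -7 E
final -7 -7 N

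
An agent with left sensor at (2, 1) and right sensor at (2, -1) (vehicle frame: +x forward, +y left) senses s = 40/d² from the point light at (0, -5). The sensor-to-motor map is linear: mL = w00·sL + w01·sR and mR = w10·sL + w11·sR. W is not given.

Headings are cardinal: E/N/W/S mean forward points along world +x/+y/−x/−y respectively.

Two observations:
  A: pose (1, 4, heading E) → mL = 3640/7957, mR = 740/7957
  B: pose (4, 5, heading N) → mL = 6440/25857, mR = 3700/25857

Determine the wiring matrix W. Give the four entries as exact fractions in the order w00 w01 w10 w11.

1/2 1/2 1 -1/2

obs A: pose=(1,4,E) → sL=40/109, sR=40/73, mL=3640/7957, mR=740/7957
obs B: pose=(4,5,N) → sL=40/153, sR=40/169, mL=6440/25857, mR=3700/25857
sensor matrix S = [[40/109, 40/73], [40/153, 40/169]]; det S = -11603200/205744149
solve [mL_A; mL_B] = S·[w00; w01] and [mR_A; mR_B] = S·[w10; w11]:
  w00 = 1/2, w01 = 1/2, w10 = 1, w11 = -1/2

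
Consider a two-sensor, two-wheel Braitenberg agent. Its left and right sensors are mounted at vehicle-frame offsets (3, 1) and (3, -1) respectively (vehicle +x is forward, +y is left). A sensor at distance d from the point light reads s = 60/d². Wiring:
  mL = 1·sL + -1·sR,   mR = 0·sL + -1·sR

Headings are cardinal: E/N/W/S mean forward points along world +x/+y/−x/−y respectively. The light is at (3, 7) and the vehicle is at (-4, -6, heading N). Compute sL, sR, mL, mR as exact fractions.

left sensor world pos  = (-5, -3); dL² = 164
right sensor world pos = (-3, -3); dR² = 136
sL = 60/164 = 15/41
sR = 60/136 = 15/34
mL = 1·sL + -1·sR = -105/1394
mR = 0·sL + -1·sR = -15/34

15/41 15/34 -105/1394 -15/34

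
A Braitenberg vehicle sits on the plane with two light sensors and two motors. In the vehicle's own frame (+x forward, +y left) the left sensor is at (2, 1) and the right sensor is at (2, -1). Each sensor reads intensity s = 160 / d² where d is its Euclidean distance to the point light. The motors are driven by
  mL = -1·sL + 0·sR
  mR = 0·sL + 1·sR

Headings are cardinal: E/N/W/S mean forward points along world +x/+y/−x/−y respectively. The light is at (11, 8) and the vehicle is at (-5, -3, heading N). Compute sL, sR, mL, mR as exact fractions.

16/37 80/153 -16/37 80/153

left sensor world pos  = (-6, -1); dL² = 370
right sensor world pos = (-4, -1); dR² = 306
sL = 160/370 = 16/37
sR = 160/306 = 80/153
mL = -1·sL + 0·sR = -16/37
mR = 0·sL + 1·sR = 80/153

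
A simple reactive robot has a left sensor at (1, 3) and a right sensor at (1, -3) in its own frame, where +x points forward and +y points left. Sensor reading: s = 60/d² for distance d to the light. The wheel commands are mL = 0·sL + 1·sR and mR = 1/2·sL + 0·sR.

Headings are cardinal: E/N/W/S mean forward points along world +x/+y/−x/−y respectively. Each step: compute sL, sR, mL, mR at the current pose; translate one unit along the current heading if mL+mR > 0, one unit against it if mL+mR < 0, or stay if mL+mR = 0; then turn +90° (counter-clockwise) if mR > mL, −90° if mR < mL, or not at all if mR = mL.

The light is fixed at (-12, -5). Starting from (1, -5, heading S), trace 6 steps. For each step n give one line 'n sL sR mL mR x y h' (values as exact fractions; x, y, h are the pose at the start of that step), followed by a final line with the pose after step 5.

0 60/257 60/101 60/101 30/257 1 -5 S
1 3/8 15/37 15/37 3/16 1 -6 W
2 20/27 4/15 4/15 10/27 0 -6 N
3 6/13 6/13 6/13 3/13 0 -5 W
4 12/13 60/197 60/197 6/13 -1 -5 N
5 15/26 15/29 15/29 15/52 -1 -4 W
final -2 -4 N

n=0: pose=(1,-5,S); sL=60/257, sR=60/101; mL=60/101, mR=30/257; mL+mR=18450/25957 → advance +1; mR−mL=-12390/25957 → turn -1·90°
n=1: pose=(1,-6,W); sL=3/8, sR=15/37; mL=15/37, mR=3/16; mL+mR=351/592 → advance +1; mR−mL=-129/592 → turn -1·90°
n=2: pose=(0,-6,N); sL=20/27, sR=4/15; mL=4/15, mR=10/27; mL+mR=86/135 → advance +1; mR−mL=14/135 → turn +1·90°
n=3: pose=(0,-5,W); sL=6/13, sR=6/13; mL=6/13, mR=3/13; mL+mR=9/13 → advance +1; mR−mL=-3/13 → turn -1·90°
n=4: pose=(-1,-5,N); sL=12/13, sR=60/197; mL=60/197, mR=6/13; mL+mR=1962/2561 → advance +1; mR−mL=402/2561 → turn +1·90°
n=5: pose=(-1,-4,W); sL=15/26, sR=15/29; mL=15/29, mR=15/52; mL+mR=1215/1508 → advance +1; mR−mL=-345/1508 → turn -1·90°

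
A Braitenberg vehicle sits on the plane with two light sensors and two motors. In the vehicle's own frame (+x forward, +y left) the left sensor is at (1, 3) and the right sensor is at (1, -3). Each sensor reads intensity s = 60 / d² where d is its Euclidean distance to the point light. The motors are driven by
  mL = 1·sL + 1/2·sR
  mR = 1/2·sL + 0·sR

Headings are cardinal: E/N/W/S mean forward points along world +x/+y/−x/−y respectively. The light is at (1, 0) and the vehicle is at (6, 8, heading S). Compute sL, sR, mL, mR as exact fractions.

60/113 60/53 6570/5989 30/113

left sensor world pos  = (9, 7); dL² = 113
right sensor world pos = (3, 7); dR² = 53
sL = 60/113 = 60/113
sR = 60/53 = 60/53
mL = 1·sL + 1/2·sR = 6570/5989
mR = 1/2·sL + 0·sR = 30/113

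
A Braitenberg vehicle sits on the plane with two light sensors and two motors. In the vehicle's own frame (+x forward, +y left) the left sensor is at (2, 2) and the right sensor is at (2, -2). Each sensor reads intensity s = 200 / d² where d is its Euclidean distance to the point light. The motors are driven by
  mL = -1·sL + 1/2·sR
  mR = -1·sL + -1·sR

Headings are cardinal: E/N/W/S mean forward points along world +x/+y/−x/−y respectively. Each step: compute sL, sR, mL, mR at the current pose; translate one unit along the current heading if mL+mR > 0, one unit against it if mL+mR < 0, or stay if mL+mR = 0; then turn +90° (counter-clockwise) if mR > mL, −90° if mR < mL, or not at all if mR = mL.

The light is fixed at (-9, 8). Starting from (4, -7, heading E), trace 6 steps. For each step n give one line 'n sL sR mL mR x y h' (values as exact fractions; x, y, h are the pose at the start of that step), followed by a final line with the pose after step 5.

n=0: pose=(4,-7,E); sL=100/197, sR=100/257; mL=-15850/50629, mR=-45400/50629; mL+mR=-61250/50629 → advance -1; mR−mL=-150/257 → turn -1·90°
n=1: pose=(3,-7,S); sL=40/97, sR=200/389; mL=-5860/37733, mR=-34960/37733; mL+mR=-40820/37733 → advance -1; mR−mL=-300/389 → turn -1·90°
n=2: pose=(3,-6,W); sL=50/89, sR=50/61; mL=-825/5429, mR=-7500/5429; mL+mR=-8325/5429 → advance -1; mR−mL=-75/61 → turn -1·90°
n=3: pose=(4,-6,N); sL=40/53, sR=200/369; mL=-9460/19557, mR=-25360/19557; mL+mR=-34820/19557 → advance -1; mR−mL=-100/123 → turn -1·90°
n=4: pose=(4,-7,E); sL=100/197, sR=100/257; mL=-15850/50629, mR=-45400/50629; mL+mR=-61250/50629 → advance -1; mR−mL=-150/257 → turn -1·90°
n=5: pose=(3,-7,S); sL=40/97, sR=200/389; mL=-5860/37733, mR=-34960/37733; mL+mR=-40820/37733 → advance -1; mR−mL=-300/389 → turn -1·90°

0 100/197 100/257 -15850/50629 -45400/50629 4 -7 E
1 40/97 200/389 -5860/37733 -34960/37733 3 -7 S
2 50/89 50/61 -825/5429 -7500/5429 3 -6 W
3 40/53 200/369 -9460/19557 -25360/19557 4 -6 N
4 100/197 100/257 -15850/50629 -45400/50629 4 -7 E
5 40/97 200/389 -5860/37733 -34960/37733 3 -7 S
final 3 -6 W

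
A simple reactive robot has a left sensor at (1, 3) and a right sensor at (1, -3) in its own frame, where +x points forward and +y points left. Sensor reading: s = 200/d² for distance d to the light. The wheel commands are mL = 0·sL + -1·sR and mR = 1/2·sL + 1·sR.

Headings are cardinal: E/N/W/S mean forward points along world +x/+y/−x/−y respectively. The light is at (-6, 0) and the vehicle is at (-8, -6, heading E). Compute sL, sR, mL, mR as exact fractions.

left sensor world pos  = (-7, -3); dL² = 10
right sensor world pos = (-7, -9); dR² = 82
sL = 200/10 = 20
sR = 200/82 = 100/41
mL = 0·sL + -1·sR = -100/41
mR = 1/2·sL + 1·sR = 510/41

20 100/41 -100/41 510/41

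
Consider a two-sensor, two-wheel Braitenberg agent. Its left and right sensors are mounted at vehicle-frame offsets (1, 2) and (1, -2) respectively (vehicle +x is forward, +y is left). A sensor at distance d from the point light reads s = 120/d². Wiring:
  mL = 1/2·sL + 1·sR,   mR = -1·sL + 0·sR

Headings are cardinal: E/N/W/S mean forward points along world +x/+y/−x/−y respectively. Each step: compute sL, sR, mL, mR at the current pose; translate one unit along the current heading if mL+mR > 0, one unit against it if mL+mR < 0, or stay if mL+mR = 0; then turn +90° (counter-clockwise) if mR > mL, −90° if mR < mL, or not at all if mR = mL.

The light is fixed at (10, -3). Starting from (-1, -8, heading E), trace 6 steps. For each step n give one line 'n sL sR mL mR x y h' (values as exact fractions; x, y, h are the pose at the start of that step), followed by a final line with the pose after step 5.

0 120/109 120/149 22020/16241 -120/109 -1 -8 E
1 6/5 2/3 19/15 -6/5 0 -8 S
2 24/37 120/137 6084/5069 -24/37 0 -9 W
3 60/97 60/53 7410/5141 -60/97 -1 -9 N
4 120/109 120/149 22020/16241 -120/109 -1 -8 E
5 6/5 2/3 19/15 -6/5 0 -8 S
final 0 -9 W

n=0: pose=(-1,-8,E); sL=120/109, sR=120/149; mL=22020/16241, mR=-120/109; mL+mR=4140/16241 → advance +1; mR−mL=-39900/16241 → turn -1·90°
n=1: pose=(0,-8,S); sL=6/5, sR=2/3; mL=19/15, mR=-6/5; mL+mR=1/15 → advance +1; mR−mL=-37/15 → turn -1·90°
n=2: pose=(0,-9,W); sL=24/37, sR=120/137; mL=6084/5069, mR=-24/37; mL+mR=2796/5069 → advance +1; mR−mL=-9372/5069 → turn -1·90°
n=3: pose=(-1,-9,N); sL=60/97, sR=60/53; mL=7410/5141, mR=-60/97; mL+mR=4230/5141 → advance +1; mR−mL=-10590/5141 → turn -1·90°
n=4: pose=(-1,-8,E); sL=120/109, sR=120/149; mL=22020/16241, mR=-120/109; mL+mR=4140/16241 → advance +1; mR−mL=-39900/16241 → turn -1·90°
n=5: pose=(0,-8,S); sL=6/5, sR=2/3; mL=19/15, mR=-6/5; mL+mR=1/15 → advance +1; mR−mL=-37/15 → turn -1·90°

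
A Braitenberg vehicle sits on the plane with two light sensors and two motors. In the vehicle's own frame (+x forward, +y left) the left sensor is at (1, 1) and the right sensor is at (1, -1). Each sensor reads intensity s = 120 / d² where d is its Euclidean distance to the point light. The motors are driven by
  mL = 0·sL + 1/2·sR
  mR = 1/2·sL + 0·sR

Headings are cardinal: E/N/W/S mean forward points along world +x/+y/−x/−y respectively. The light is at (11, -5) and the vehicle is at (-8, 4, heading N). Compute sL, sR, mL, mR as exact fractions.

left sensor world pos  = (-9, 5); dL² = 500
right sensor world pos = (-7, 5); dR² = 424
sL = 120/500 = 6/25
sR = 120/424 = 15/53
mL = 0·sL + 1/2·sR = 15/106
mR = 1/2·sL + 0·sR = 3/25

6/25 15/53 15/106 3/25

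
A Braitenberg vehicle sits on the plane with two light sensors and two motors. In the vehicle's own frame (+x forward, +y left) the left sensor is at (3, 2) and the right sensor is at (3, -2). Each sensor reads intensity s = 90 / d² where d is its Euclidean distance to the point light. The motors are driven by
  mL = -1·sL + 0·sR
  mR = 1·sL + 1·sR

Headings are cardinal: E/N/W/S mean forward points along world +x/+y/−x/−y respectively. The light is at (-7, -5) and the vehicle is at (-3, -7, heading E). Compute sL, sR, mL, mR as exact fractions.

left sensor world pos  = (0, -5); dL² = 49
right sensor world pos = (0, -9); dR² = 65
sL = 90/49 = 90/49
sR = 90/65 = 18/13
mL = -1·sL + 0·sR = -90/49
mR = 1·sL + 1·sR = 2052/637

90/49 18/13 -90/49 2052/637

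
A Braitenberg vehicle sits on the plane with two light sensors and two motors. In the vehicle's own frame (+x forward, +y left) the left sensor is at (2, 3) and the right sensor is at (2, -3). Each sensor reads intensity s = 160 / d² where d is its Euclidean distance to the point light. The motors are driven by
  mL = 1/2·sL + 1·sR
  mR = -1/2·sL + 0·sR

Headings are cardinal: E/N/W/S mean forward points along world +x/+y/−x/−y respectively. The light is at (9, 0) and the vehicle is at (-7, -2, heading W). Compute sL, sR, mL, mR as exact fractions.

160/349 32/65 16368/22685 -80/349

left sensor world pos  = (-9, -5); dL² = 349
right sensor world pos = (-9, 1); dR² = 325
sL = 160/349 = 160/349
sR = 160/325 = 32/65
mL = 1/2·sL + 1·sR = 16368/22685
mR = -1/2·sL + 0·sR = -80/349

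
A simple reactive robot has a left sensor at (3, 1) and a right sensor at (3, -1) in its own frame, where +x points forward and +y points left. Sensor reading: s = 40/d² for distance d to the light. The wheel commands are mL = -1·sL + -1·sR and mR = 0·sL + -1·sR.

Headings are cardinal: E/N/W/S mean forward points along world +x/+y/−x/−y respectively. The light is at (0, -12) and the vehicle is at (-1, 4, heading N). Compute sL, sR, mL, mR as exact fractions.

8/73 40/361 -5808/26353 -40/361

left sensor world pos  = (-2, 7); dL² = 365
right sensor world pos = (0, 7); dR² = 361
sL = 40/365 = 8/73
sR = 40/361 = 40/361
mL = -1·sL + -1·sR = -5808/26353
mR = 0·sL + -1·sR = -40/361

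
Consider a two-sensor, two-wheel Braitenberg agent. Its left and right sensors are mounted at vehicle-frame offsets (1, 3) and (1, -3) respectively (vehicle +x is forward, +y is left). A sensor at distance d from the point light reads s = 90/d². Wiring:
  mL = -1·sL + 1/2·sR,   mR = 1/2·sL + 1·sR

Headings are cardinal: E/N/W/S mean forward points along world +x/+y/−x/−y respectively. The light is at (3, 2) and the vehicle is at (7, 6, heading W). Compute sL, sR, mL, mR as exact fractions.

left sensor world pos  = (6, 3); dL² = 10
right sensor world pos = (6, 9); dR² = 58
sL = 90/10 = 9
sR = 90/58 = 45/29
mL = -1·sL + 1/2·sR = -477/58
mR = 1/2·sL + 1·sR = 351/58

9 45/29 -477/58 351/58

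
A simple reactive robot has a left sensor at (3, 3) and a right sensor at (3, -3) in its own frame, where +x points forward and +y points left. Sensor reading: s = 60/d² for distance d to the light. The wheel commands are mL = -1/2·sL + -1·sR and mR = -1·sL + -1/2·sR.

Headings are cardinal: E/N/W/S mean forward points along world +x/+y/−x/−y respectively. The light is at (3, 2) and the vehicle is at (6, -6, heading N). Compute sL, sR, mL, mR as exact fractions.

12/5 60/61 -666/305 -882/305

left sensor world pos  = (3, -3); dL² = 25
right sensor world pos = (9, -3); dR² = 61
sL = 60/25 = 12/5
sR = 60/61 = 60/61
mL = -1/2·sL + -1·sR = -666/305
mR = -1·sL + -1/2·sR = -882/305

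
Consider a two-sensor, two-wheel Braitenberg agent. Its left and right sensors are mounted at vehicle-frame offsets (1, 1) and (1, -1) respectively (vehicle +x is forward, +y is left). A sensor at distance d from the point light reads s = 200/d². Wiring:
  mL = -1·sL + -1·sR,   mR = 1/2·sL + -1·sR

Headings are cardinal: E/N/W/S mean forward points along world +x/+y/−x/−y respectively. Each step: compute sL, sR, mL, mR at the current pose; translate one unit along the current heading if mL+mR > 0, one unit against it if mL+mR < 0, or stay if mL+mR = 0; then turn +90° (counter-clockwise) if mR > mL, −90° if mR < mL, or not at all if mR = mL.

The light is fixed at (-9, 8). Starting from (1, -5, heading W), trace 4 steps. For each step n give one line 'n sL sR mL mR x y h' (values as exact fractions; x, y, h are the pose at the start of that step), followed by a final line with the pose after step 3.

n=0: pose=(1,-5,W); sL=200/277, sR=8/9; mL=-4016/2493, mR=-1316/2493; mL+mR=-5332/2493 → advance -1; mR−mL=300/277 → turn +1·90°
n=1: pose=(2,-5,S); sL=10/17, sR=25/37; mL=-795/629, mR=-240/629; mL+mR=-1035/629 → advance -1; mR−mL=15/17 → turn +1·90°
n=2: pose=(2,-4,E); sL=40/53, sR=200/313; mL=-23120/16589, mR=-4340/16589; mL+mR=-27460/16589 → advance -1; mR−mL=60/53 → turn +1·90°
n=3: pose=(1,-4,N); sL=100/101, sR=100/121; mL=-22200/12221, mR=-4050/12221; mL+mR=-26250/12221 → advance -1; mR−mL=150/101 → turn +1·90°

0 200/277 8/9 -4016/2493 -1316/2493 1 -5 W
1 10/17 25/37 -795/629 -240/629 2 -5 S
2 40/53 200/313 -23120/16589 -4340/16589 2 -4 E
3 100/101 100/121 -22200/12221 -4050/12221 1 -4 N
final 1 -5 W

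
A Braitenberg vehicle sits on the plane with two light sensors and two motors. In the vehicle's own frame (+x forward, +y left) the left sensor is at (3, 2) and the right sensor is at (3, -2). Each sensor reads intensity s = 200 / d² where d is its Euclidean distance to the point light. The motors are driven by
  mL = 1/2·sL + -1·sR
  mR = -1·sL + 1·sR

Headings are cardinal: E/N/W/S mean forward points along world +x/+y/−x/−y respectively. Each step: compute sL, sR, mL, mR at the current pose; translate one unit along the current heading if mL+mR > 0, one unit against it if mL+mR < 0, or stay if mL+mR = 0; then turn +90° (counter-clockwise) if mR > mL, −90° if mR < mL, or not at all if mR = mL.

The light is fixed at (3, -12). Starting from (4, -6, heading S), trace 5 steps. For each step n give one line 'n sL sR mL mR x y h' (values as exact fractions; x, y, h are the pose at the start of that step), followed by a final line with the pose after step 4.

n=0: pose=(4,-6,S); sL=100/9, sR=20; mL=-130/9, mR=80/9; mL+mR=-50/9 → advance -1; mR−mL=70/3 → turn +1·90°
n=1: pose=(4,-5,E); sL=200/97, sR=200/41; mL=-15300/3977, mR=11200/3977; mL+mR=-100/97 → advance -1; mR−mL=26500/3977 → turn +1·90°
n=2: pose=(3,-5,N); sL=25/13, sR=25/13; mL=-25/26, mR=0; mL+mR=-25/26 → advance -1; mR−mL=25/26 → turn +1·90°
n=3: pose=(3,-6,W); sL=8, sR=200/73; mL=92/73, mR=-384/73; mL+mR=-4 → advance -1; mR−mL=-476/73 → turn -1·90°
n=4: pose=(4,-6,N); sL=100/41, sR=20/9; mL=-370/369, mR=-80/369; mL+mR=-50/41 → advance -1; mR−mL=290/369 → turn +1·90°

0 100/9 20 -130/9 80/9 4 -6 S
1 200/97 200/41 -15300/3977 11200/3977 4 -5 E
2 25/13 25/13 -25/26 0 3 -5 N
3 8 200/73 92/73 -384/73 3 -6 W
4 100/41 20/9 -370/369 -80/369 4 -6 N
final 4 -7 W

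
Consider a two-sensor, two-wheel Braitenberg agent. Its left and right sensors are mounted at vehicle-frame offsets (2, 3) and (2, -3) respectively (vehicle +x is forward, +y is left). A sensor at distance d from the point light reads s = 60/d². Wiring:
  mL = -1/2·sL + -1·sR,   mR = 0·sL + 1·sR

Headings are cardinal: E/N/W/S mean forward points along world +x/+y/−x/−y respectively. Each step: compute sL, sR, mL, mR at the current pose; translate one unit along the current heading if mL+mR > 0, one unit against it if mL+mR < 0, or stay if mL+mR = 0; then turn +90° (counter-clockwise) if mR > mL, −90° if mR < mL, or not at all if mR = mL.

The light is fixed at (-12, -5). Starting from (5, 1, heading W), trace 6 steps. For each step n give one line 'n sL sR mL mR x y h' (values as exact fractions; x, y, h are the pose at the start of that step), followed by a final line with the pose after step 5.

n=0: pose=(5,1,W); sL=10/39, sR=10/51; mL=-215/663, mR=10/51; mL+mR=-5/39 → advance -1; mR−mL=115/221 → turn +1·90°
n=1: pose=(6,1,S); sL=60/457, sR=60/241; mL=-34650/110137, mR=60/241; mL+mR=-30/457 → advance -1; mR−mL=62070/110137 → turn +1·90°
n=2: pose=(6,2,E); sL=3/25, sR=15/104; mL=-531/2600, mR=15/104; mL+mR=-3/50 → advance -1; mR−mL=453/1300 → turn +1·90°
n=3: pose=(5,2,N); sL=60/277, sR=60/481; mL=-31050/133237, mR=60/481; mL+mR=-30/277 → advance -1; mR−mL=47670/133237 → turn +1·90°
n=4: pose=(5,1,W); sL=10/39, sR=10/51; mL=-215/663, mR=10/51; mL+mR=-5/39 → advance -1; mR−mL=115/221 → turn +1·90°
n=5: pose=(6,1,S); sL=60/457, sR=60/241; mL=-34650/110137, mR=60/241; mL+mR=-30/457 → advance -1; mR−mL=62070/110137 → turn +1·90°

0 10/39 10/51 -215/663 10/51 5 1 W
1 60/457 60/241 -34650/110137 60/241 6 1 S
2 3/25 15/104 -531/2600 15/104 6 2 E
3 60/277 60/481 -31050/133237 60/481 5 2 N
4 10/39 10/51 -215/663 10/51 5 1 W
5 60/457 60/241 -34650/110137 60/241 6 1 S
final 6 2 E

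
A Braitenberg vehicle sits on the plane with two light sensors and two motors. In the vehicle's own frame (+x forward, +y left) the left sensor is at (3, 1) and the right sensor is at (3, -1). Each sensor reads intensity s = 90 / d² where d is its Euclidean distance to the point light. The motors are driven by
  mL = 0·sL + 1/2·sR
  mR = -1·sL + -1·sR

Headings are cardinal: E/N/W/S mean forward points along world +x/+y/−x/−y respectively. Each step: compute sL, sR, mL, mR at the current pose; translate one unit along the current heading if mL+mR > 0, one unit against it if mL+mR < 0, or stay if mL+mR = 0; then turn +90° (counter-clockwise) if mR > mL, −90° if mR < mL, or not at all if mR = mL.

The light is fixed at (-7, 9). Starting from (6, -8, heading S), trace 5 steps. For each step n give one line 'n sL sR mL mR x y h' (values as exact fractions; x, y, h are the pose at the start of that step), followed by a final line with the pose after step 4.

0 45/298 45/272 45/544 -12825/40528 6 -8 S
1 90/389 18/65 9/65 -12852/25285 6 -7 W
2 45/169 45/197 45/394 -16470/33293 7 -7 N
3 18/109 90/613 45/613 -20844/66817 7 -8 E
4 45/298 45/272 45/544 -12825/40528 6 -8 S
final 6 -7 W

n=0: pose=(6,-8,S); sL=45/298, sR=45/272; mL=45/544, mR=-12825/40528; mL+mR=-18945/81056 → advance -1; mR−mL=-32355/81056 → turn -1·90°
n=1: pose=(6,-7,W); sL=90/389, sR=18/65; mL=9/65, mR=-12852/25285; mL+mR=-9351/25285 → advance -1; mR−mL=-16353/25285 → turn -1·90°
n=2: pose=(7,-7,N); sL=45/169, sR=45/197; mL=45/394, mR=-16470/33293; mL+mR=-25335/66586 → advance -1; mR−mL=-40545/66586 → turn -1·90°
n=3: pose=(7,-8,E); sL=18/109, sR=90/613; mL=45/613, mR=-20844/66817; mL+mR=-15939/66817 → advance -1; mR−mL=-25749/66817 → turn -1·90°
n=4: pose=(6,-8,S); sL=45/298, sR=45/272; mL=45/544, mR=-12825/40528; mL+mR=-18945/81056 → advance -1; mR−mL=-32355/81056 → turn -1·90°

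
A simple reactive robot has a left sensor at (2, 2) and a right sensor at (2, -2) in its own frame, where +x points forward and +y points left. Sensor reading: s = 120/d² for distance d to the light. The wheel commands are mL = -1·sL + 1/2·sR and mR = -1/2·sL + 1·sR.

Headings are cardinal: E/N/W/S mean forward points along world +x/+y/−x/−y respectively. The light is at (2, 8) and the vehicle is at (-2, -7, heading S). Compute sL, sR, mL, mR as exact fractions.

left sensor world pos  = (0, -9); dL² = 293
right sensor world pos = (-4, -9); dR² = 325
sL = 120/293 = 120/293
sR = 120/325 = 24/65
mL = -1·sL + 1/2·sR = -4284/19045
mR = -1/2·sL + 1·sR = 3132/19045

120/293 24/65 -4284/19045 3132/19045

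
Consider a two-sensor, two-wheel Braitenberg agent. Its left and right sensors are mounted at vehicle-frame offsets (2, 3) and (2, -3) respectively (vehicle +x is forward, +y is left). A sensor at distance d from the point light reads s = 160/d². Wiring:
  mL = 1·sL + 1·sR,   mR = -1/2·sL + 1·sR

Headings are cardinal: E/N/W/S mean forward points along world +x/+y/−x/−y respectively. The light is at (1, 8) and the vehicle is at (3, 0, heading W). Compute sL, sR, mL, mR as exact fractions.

left sensor world pos  = (1, -3); dL² = 121
right sensor world pos = (1, 3); dR² = 25
sL = 160/121 = 160/121
sR = 160/25 = 32/5
mL = 1·sL + 1·sR = 4672/605
mR = -1/2·sL + 1·sR = 3472/605

160/121 32/5 4672/605 3472/605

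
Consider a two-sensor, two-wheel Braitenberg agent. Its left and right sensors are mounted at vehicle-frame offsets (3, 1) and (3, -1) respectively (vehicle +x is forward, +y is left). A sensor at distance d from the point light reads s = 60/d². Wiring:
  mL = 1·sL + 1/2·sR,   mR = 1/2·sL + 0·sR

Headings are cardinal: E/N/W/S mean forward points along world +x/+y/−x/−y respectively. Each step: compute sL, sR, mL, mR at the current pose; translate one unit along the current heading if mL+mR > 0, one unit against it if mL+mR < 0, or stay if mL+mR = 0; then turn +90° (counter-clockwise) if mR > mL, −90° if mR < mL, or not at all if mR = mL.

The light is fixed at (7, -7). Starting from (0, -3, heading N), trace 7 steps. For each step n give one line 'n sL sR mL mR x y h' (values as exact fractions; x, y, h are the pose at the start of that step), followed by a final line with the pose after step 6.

0 60/113 12/17 1698/1921 30/113 0 -3 N
1 15/13 15/8 435/208 15/26 0 -2 E
2 60/29 60/53 4050/1537 30/29 1 -2 S
3 2/3 30/53 151/159 1/3 1 -3 W
4 60/113 12/17 1698/1921 30/113 0 -3 N
5 15/13 15/8 435/208 15/26 0 -2 E
6 60/29 60/53 4050/1537 30/29 1 -2 S
final 1 -3 W

n=0: pose=(0,-3,N); sL=60/113, sR=12/17; mL=1698/1921, mR=30/113; mL+mR=2208/1921 → advance +1; mR−mL=-1188/1921 → turn -1·90°
n=1: pose=(0,-2,E); sL=15/13, sR=15/8; mL=435/208, mR=15/26; mL+mR=555/208 → advance +1; mR−mL=-315/208 → turn -1·90°
n=2: pose=(1,-2,S); sL=60/29, sR=60/53; mL=4050/1537, mR=30/29; mL+mR=5640/1537 → advance +1; mR−mL=-2460/1537 → turn -1·90°
n=3: pose=(1,-3,W); sL=2/3, sR=30/53; mL=151/159, mR=1/3; mL+mR=68/53 → advance +1; mR−mL=-98/159 → turn -1·90°
n=4: pose=(0,-3,N); sL=60/113, sR=12/17; mL=1698/1921, mR=30/113; mL+mR=2208/1921 → advance +1; mR−mL=-1188/1921 → turn -1·90°
n=5: pose=(0,-2,E); sL=15/13, sR=15/8; mL=435/208, mR=15/26; mL+mR=555/208 → advance +1; mR−mL=-315/208 → turn -1·90°
n=6: pose=(1,-2,S); sL=60/29, sR=60/53; mL=4050/1537, mR=30/29; mL+mR=5640/1537 → advance +1; mR−mL=-2460/1537 → turn -1·90°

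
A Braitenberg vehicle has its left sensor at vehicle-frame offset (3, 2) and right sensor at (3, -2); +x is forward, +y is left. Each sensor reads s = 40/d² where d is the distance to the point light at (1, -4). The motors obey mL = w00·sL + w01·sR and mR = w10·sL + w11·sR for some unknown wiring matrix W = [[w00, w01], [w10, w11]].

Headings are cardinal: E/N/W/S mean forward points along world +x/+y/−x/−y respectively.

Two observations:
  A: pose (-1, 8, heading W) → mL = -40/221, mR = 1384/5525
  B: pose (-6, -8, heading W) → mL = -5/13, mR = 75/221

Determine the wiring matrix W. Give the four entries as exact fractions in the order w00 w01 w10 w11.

obs A: pose=(-1,8,W) → sL=8/25, sR=40/221, mL=-40/221, mR=1384/5525
obs B: pose=(-6,-8,W) → sL=5/17, sR=5/13, mL=-5/13, mR=75/221
sensor matrix S = [[8/25, 40/221], [5/17, 5/13]]; det S = 1312/18785
solve [mL_A; mL_B] = S·[w00; w01] and [mR_A; mR_B] = S·[w10; w11]:
  w00 = 0, w01 = -1, w10 = 1/2, w11 = 1/2

0 -1 1/2 1/2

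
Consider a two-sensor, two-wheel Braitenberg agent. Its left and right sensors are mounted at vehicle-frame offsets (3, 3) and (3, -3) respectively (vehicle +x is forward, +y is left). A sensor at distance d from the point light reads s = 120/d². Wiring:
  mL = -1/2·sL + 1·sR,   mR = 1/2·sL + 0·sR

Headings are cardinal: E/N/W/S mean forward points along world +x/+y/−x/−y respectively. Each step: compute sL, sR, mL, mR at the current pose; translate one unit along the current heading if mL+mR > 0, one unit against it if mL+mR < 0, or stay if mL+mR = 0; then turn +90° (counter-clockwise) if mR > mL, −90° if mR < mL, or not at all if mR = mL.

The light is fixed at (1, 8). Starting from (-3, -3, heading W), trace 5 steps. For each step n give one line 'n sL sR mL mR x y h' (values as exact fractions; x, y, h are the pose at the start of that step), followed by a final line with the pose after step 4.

n=0: pose=(-3,-3,W); sL=24/49, sR=120/113; mL=4524/5537, mR=12/49; mL+mR=120/113 → advance +1; mR−mL=-3168/5537 → turn -1·90°
n=1: pose=(-4,-3,N); sL=15/16, sR=30/17; mL=705/544, mR=15/32; mL+mR=30/17 → advance +1; mR−mL=-225/272 → turn -1·90°
n=2: pose=(-4,-2,E); sL=120/53, sR=120/173; mL=-4020/9169, mR=60/53; mL+mR=120/173 → advance +1; mR−mL=14400/9169 → turn +1·90°
n=3: pose=(-3,-2,N); sL=60/49, sR=12/5; mL=438/245, mR=30/49; mL+mR=12/5 → advance +1; mR−mL=-288/245 → turn -1·90°
n=4: pose=(-3,-1,E); sL=120/37, sR=24/29; mL=-852/1073, mR=60/37; mL+mR=24/29 → advance +1; mR−mL=2592/1073 → turn +1·90°

0 24/49 120/113 4524/5537 12/49 -3 -3 W
1 15/16 30/17 705/544 15/32 -4 -3 N
2 120/53 120/173 -4020/9169 60/53 -4 -2 E
3 60/49 12/5 438/245 30/49 -3 -2 N
4 120/37 24/29 -852/1073 60/37 -3 -1 E
final -2 -1 N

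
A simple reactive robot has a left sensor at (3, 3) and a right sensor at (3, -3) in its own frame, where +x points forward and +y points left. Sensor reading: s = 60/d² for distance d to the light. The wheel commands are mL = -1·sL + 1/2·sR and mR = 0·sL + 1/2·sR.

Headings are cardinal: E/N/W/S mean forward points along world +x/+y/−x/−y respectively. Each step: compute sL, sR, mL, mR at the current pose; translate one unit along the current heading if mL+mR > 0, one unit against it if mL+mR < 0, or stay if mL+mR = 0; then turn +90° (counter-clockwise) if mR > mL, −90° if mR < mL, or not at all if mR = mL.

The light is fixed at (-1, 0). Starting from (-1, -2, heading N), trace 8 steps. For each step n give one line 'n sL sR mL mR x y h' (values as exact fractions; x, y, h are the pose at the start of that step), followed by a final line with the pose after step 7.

0 6 6 -3 3 -1 -2 N
1 30/17 6 21/17 3 -1 -2 W
2 60/29 60/41 -1590/1189 30/41 -2 -2 S
3 15/2 3 -6 3/2 -2 -1 E
4 60/29 12 114/29 6 -3 -1 N
5 30/17 30/17 -15/17 15/17 -3 0 W
6 6 30/17 -87/17 15/17 -3 0 S
7 60/17 12 42/17 6 -3 1 E
final -2 1 N

n=0: pose=(-1,-2,N); sL=6, sR=6; mL=-3, mR=3; mL+mR=0 → advance +0; mR−mL=6 → turn +1·90°
n=1: pose=(-1,-2,W); sL=30/17, sR=6; mL=21/17, mR=3; mL+mR=72/17 → advance +1; mR−mL=30/17 → turn +1·90°
n=2: pose=(-2,-2,S); sL=60/29, sR=60/41; mL=-1590/1189, mR=30/41; mL+mR=-720/1189 → advance -1; mR−mL=60/29 → turn +1·90°
n=3: pose=(-2,-1,E); sL=15/2, sR=3; mL=-6, mR=3/2; mL+mR=-9/2 → advance -1; mR−mL=15/2 → turn +1·90°
n=4: pose=(-3,-1,N); sL=60/29, sR=12; mL=114/29, mR=6; mL+mR=288/29 → advance +1; mR−mL=60/29 → turn +1·90°
n=5: pose=(-3,0,W); sL=30/17, sR=30/17; mL=-15/17, mR=15/17; mL+mR=0 → advance +0; mR−mL=30/17 → turn +1·90°
n=6: pose=(-3,0,S); sL=6, sR=30/17; mL=-87/17, mR=15/17; mL+mR=-72/17 → advance -1; mR−mL=6 → turn +1·90°
n=7: pose=(-3,1,E); sL=60/17, sR=12; mL=42/17, mR=6; mL+mR=144/17 → advance +1; mR−mL=60/17 → turn +1·90°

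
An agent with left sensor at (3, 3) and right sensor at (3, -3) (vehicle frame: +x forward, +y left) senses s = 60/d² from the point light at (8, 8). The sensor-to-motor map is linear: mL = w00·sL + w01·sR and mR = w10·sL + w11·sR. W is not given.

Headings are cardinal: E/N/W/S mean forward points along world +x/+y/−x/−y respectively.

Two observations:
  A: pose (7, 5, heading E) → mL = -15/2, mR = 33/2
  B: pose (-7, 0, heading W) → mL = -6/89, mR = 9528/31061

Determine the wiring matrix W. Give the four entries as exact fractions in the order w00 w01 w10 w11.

-1/2 0 1 1

obs A: pose=(7,5,E) → sL=15, sR=3/2, mL=-15/2, mR=33/2
obs B: pose=(-7,0,W) → sL=12/89, sR=60/349, mL=-6/89, mR=9528/31061
sensor matrix S = [[15, 3/2], [12/89, 60/349]]; det S = 73818/31061
solve [mL_A; mL_B] = S·[w00; w01] and [mR_A; mR_B] = S·[w10; w11]:
  w00 = -1/2, w01 = 0, w10 = 1, w11 = 1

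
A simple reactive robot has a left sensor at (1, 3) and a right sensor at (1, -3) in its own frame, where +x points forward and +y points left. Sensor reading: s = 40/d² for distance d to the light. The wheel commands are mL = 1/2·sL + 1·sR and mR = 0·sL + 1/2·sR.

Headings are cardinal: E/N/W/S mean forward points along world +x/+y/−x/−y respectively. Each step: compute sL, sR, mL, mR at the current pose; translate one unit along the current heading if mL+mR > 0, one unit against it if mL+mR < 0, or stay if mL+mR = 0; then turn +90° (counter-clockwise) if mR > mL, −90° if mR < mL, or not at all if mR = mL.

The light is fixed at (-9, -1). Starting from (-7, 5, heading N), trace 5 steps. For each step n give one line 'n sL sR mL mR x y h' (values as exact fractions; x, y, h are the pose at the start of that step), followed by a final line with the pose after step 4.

0 4/5 20/37 174/185 10/37 -7 5 N
1 40/109 8/5 972/545 4/5 -7 6 E
2 5/9 10/9 25/18 5/9 -6 6 S
3 40/13 8/17 444/221 4/17 -6 5 W
4 4/5 20/37 174/185 10/37 -7 5 N
final -7 6 E

n=0: pose=(-7,5,N); sL=4/5, sR=20/37; mL=174/185, mR=10/37; mL+mR=224/185 → advance +1; mR−mL=-124/185 → turn -1·90°
n=1: pose=(-7,6,E); sL=40/109, sR=8/5; mL=972/545, mR=4/5; mL+mR=1408/545 → advance +1; mR−mL=-536/545 → turn -1·90°
n=2: pose=(-6,6,S); sL=5/9, sR=10/9; mL=25/18, mR=5/9; mL+mR=35/18 → advance +1; mR−mL=-5/6 → turn -1·90°
n=3: pose=(-6,5,W); sL=40/13, sR=8/17; mL=444/221, mR=4/17; mL+mR=496/221 → advance +1; mR−mL=-392/221 → turn -1·90°
n=4: pose=(-7,5,N); sL=4/5, sR=20/37; mL=174/185, mR=10/37; mL+mR=224/185 → advance +1; mR−mL=-124/185 → turn -1·90°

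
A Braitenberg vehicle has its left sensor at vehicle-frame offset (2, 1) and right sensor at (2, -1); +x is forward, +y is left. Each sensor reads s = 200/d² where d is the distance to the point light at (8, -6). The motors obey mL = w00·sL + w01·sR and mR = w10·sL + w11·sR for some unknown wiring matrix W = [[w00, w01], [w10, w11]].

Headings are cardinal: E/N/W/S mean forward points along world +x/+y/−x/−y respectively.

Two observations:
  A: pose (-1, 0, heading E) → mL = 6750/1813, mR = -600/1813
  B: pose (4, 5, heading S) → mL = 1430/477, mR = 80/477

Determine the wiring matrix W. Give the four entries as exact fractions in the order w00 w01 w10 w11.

1/2 1 1/2 -1/2

obs A: pose=(-1,0,E) → sL=100/49, sR=100/37, mL=6750/1813, mR=-600/1813
obs B: pose=(4,5,S) → sL=20/9, sR=100/53, mL=1430/477, mR=80/477
sensor matrix S = [[100/49, 100/37], [20/9, 100/53]]; det S = -1864000/864801
solve [mL_A; mL_B] = S·[w00; w01] and [mR_A; mR_B] = S·[w10; w11]:
  w00 = 1/2, w01 = 1, w10 = 1/2, w11 = -1/2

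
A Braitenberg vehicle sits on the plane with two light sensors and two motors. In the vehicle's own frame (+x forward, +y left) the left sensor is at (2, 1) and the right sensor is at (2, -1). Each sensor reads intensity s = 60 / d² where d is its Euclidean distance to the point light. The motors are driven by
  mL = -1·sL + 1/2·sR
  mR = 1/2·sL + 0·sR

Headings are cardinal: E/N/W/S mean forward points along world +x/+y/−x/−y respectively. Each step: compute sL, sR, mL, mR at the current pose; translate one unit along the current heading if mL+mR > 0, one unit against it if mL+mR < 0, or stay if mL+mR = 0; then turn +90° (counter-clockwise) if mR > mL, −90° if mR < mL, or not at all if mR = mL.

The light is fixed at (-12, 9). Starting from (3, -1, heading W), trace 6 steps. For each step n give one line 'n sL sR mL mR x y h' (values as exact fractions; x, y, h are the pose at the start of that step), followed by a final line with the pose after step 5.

n=0: pose=(3,-1,W); sL=6/29, sR=6/25; mL=-63/725, mR=3/29; mL+mR=12/725 → advance +1; mR−mL=138/725 → turn +1·90°
n=1: pose=(2,-1,S); sL=20/123, sR=60/313; mL=-2570/38499, mR=10/123; mL+mR=560/38499 → advance +1; mR−mL=1900/12833 → turn +1·90°
n=2: pose=(2,-2,E); sL=15/89, sR=3/20; mL=-333/3560, mR=15/178; mL+mR=-33/3560 → advance -1; mR−mL=633/3560 → turn +1·90°
n=3: pose=(1,-2,N); sL=4/15, sR=60/277; mL=-658/4155, mR=2/15; mL+mR=-104/4155 → advance -1; mR−mL=404/1385 → turn +1·90°
n=4: pose=(1,-3,W); sL=6/29, sR=30/121; mL=-291/3509, mR=3/29; mL+mR=72/3509 → advance +1; mR−mL=654/3509 → turn +1·90°
n=5: pose=(0,-3,S); sL=12/73, sR=60/317; mL=-1614/23141, mR=6/73; mL+mR=288/23141 → advance +1; mR−mL=3516/23141 → turn +1·90°

0 6/29 6/25 -63/725 3/29 3 -1 W
1 20/123 60/313 -2570/38499 10/123 2 -1 S
2 15/89 3/20 -333/3560 15/178 2 -2 E
3 4/15 60/277 -658/4155 2/15 1 -2 N
4 6/29 30/121 -291/3509 3/29 1 -3 W
5 12/73 60/317 -1614/23141 6/73 0 -3 S
final 0 -4 E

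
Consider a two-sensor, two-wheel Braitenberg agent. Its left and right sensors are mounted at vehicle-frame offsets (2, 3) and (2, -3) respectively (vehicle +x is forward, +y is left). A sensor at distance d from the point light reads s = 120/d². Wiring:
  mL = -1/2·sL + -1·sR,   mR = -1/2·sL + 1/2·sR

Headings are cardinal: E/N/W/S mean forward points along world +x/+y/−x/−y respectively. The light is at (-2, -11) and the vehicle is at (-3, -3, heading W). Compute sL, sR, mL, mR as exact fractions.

left sensor world pos  = (-5, -6); dL² = 34
right sensor world pos = (-5, 0); dR² = 130
sL = 120/34 = 60/17
sR = 120/130 = 12/13
mL = -1/2·sL + -1·sR = -594/221
mR = -1/2·sL + 1/2·sR = -288/221

60/17 12/13 -594/221 -288/221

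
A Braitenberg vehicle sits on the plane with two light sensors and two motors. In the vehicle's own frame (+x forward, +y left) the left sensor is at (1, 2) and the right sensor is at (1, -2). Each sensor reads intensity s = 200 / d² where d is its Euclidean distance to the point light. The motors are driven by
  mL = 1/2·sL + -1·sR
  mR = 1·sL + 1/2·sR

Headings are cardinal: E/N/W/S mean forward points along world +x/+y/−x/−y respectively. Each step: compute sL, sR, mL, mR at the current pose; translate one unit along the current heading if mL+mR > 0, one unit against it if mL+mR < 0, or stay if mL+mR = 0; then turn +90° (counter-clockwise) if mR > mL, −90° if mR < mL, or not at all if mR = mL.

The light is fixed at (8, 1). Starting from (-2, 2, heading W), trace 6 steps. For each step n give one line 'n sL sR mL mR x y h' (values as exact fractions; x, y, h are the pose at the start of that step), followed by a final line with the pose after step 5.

0 100/61 20/13 -570/793 1910/793 -2 2 W
1 200/81 200/169 700/13689 41900/13689 -3 2 S
2 25/13 25/13 -25/26 75/26 -3 1 E
3 40/29 40/13 -900/377 1100/377 -2 1 N
4 100/61 20/13 -570/793 1910/793 -2 2 W
5 200/81 200/169 700/13689 41900/13689 -3 2 S
final -3 1 E

n=0: pose=(-2,2,W); sL=100/61, sR=20/13; mL=-570/793, mR=1910/793; mL+mR=1340/793 → advance +1; mR−mL=2480/793 → turn +1·90°
n=1: pose=(-3,2,S); sL=200/81, sR=200/169; mL=700/13689, mR=41900/13689; mL+mR=14200/4563 → advance +1; mR−mL=41200/13689 → turn +1·90°
n=2: pose=(-3,1,E); sL=25/13, sR=25/13; mL=-25/26, mR=75/26; mL+mR=25/13 → advance +1; mR−mL=50/13 → turn +1·90°
n=3: pose=(-2,1,N); sL=40/29, sR=40/13; mL=-900/377, mR=1100/377; mL+mR=200/377 → advance +1; mR−mL=2000/377 → turn +1·90°
n=4: pose=(-2,2,W); sL=100/61, sR=20/13; mL=-570/793, mR=1910/793; mL+mR=1340/793 → advance +1; mR−mL=2480/793 → turn +1·90°
n=5: pose=(-3,2,S); sL=200/81, sR=200/169; mL=700/13689, mR=41900/13689; mL+mR=14200/4563 → advance +1; mR−mL=41200/13689 → turn +1·90°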